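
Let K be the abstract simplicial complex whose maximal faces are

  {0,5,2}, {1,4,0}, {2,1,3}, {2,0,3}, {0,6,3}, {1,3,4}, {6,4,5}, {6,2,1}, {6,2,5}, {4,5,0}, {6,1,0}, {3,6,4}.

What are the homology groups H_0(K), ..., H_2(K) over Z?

Take the total order 0 < 1 < 2 < 3 < 4 < 5 < 6 on the vertex set. Then K (dimension 2) consists of the simplices:

  0-simplices (7): [0], [1], [2], [3], [4], [5], [6]
  1-simplices (18): [0,1], [0,2], [0,3], [0,4], [0,5], [0,6], [1,2], [1,3], [1,4], [1,6], [2,3], [2,5], [2,6], [3,4], [3,6], [4,5], [4,6], [5,6]
  2-simplices (12): [0,1,4], [0,1,6], [0,2,3], [0,2,5], [0,3,6], [0,4,5], [1,2,3], [1,2,6], [1,3,4], [2,5,6], [3,4,6], [4,5,6]

giving chain groups C_0 ≅ Z^7, C_1 ≅ Z^18, C_2 ≅ Z^12.

∂_1: C_1 → C_0 sends each edge [p,q] (with p < q) to q − p.
This gives a 7×18 integer matrix of rank 6; reducing to Smith normal form yields diagonal entries (1,1,1,1,1,1).

Boundary ∂_2: C_2 → C_1 acts by ∂[p,q,r] = [q,r] − [p,r] + [p,q]. For instance
  ∂[3,4,6] = [4,6] − [3,6] + [3,4],
  ∂[1,2,3] = [2,3] − [1,3] + [1,2].
The resulting 18×12 matrix has rank 12, and its Smith normal form has invariant factors (1,1,1,1,1,1,1,1,1,1,1,2).

From H_k ≅ ker(∂_k) / im(∂_{k+1}) we obtain:

  H_0: rank C_0 − rank ∂_1 = 7 − 6 = 1, and the invariant factors of ∂_1 are all 1, so H_0 ≅ Z.
  H_1: rank ker ∂_1 − rank ∂_2 = (18 − 6) − 12 = 0, and ∂_2 has invariant factor 2 > 1, so H_1 ≅ Z/2.
  H_2: rank ker ∂_2 − rank ∂_3 = (12 − 12) − 0 = 0, and there is no ∂_3, so H_2 ≅ 0.

As a check, the Euler characteristic is 7 − 18 + 12 = 1, which agrees with 1 − 0 + 0 = 1.

H_0 = Z,  H_1 = Z/2,  H_2 = 0.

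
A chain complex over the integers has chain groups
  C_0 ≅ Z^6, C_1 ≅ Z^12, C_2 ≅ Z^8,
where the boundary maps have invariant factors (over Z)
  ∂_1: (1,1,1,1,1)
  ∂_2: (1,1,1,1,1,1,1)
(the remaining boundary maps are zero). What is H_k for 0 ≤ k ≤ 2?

H_0: b_0 = 6 − 0 − 5 = 1; torsion from ∂_1 factors > 1: none. So H_0 ≅ Z.
H_1: b_1 = 12 − 5 − 7 = 0; torsion from ∂_2 factors > 1: none. So H_1 ≅ 0.
H_2: b_2 = 8 − 7 − 0 = 1; torsion from ∂_3 factors > 1: none. So H_2 ≅ Z.

H_0 ≅ Z,  H_1 = 0,  H_2 ≅ Z.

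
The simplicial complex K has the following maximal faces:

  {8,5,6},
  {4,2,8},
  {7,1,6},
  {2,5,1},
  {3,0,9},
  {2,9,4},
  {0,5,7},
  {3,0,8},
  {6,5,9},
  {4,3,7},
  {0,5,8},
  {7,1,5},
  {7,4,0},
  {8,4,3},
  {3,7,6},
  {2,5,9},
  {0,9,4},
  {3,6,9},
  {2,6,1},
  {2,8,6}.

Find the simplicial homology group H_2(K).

Order the vertices as 0 < 1 < 2 < 3 < 4 < 5 < 6 < 7 < 8 < 9. Listing each simplex with vertices in this order, K has dimension 2 with simplices:

  0-simplices (10): [0], [1], [2], [3], [4], [5], [6], [7], [8], [9]
  1-simplices (30): (30 of them)
  2-simplices (20): (20 of them)

so the chain groups are C_0 ≅ Z^10, C_1 ≅ Z^30, C_2 ≅ Z^20.

The boundary map ∂_1: C_1 → C_0 is given by ∂[p,q] = [q] − [p]. For instance
  ∂[1,2] = [2] − [1].
The 10×30 boundary matrix has rank 9 and Smith normal form diag(1,1,1,1,1,1,1,1,1).

∂_2: C_2 → C_1 sends each 2-simplex [p,q,r] to [q,r] − [p,r] + [p,q]. For instance
  ∂[0,5,8] = [5,8] − [0,8] + [0,5],
  ∂[0,4,9] = [4,9] − [0,9] + [0,4].
As a 30×20 matrix over Z this has rank 20, with invariant factors (1,1,1,1,1,1,1,1,1,1,1,1,1,1,1,1,1,1,1,2).

Reading off H_k = ker ∂_k / im ∂_{k+1}:

  H_2: rank ker ∂_2 − rank ∂_3 = (20 − 20) − 0 = 0, and there is no ∂_3, so H_2 = 0.

H_2 = 0.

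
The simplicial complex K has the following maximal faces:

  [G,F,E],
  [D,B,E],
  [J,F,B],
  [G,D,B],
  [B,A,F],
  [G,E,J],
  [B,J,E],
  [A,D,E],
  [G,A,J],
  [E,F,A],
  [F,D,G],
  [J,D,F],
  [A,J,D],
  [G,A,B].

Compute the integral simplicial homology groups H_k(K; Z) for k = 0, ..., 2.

Fix the vertex order A < B < D < E < F < G < J and write every simplex with vertices in increasing order. Then dim K = 2 and the simplices of K are:

  0-simplices (7): A, B, D, E, F, G, J
  1-simplices (21): AB, AD, AE, AF, AG, AJ, BD, BE, BF, BG, BJ, DE, DF, DG, DJ, EF, EG, EJ, FG, FJ, GJ
  2-simplices (14): ABF, ABG, ADE, ADJ, AEF, AGJ, BDE, BDG, BEJ, BFJ, DFG, DFJ, EFG, EGJ

giving chain groups C_0 ≅ Z^7, C_1 ≅ Z^21, C_2 ≅ Z^14.

The boundary map ∂_1: C_1 → C_0 maps an edge to its endpoints' difference, ∂[p,q] = q − p. For instance
  ∂EG = G − E.
The 7×21 boundary matrix has rank 6 and Smith normal form diag(1,1,1,1,1,1).

∂_2: C_2 → C_1 sends each 2-simplex [p,q,r] to [q,r] − [p,r] + [p,q]. For instance
  ∂EFG = FG − EG + EF,
  ∂AEF = EF − AF + AE.
As a 21×14 matrix over Z this has rank 13, with invariant factors (1,1,1,1,1,1,1,1,1,1,1,1,1).

Computing H_k = (kernel of ∂_k) / (image of ∂_{k+1}):

  H_0: rank C_0 − rank ∂_1 = 7 − 6 = 1, and the invariant factors of ∂_1 are all 1, so H_0 = Z.
  H_1: rank ker ∂_1 − rank ∂_2 = (21 − 6) − 13 = 2, and the invariant factors of ∂_2 are all 1, so H_1 = Z^2.
  H_2: rank ker ∂_2 − rank ∂_3 = (14 − 13) − 0 = 1, and there is no ∂_3, so H_2 = Z.

H_0 ≅ Z,  H_1 ≅ Z^2,  H_2 ≅ Z.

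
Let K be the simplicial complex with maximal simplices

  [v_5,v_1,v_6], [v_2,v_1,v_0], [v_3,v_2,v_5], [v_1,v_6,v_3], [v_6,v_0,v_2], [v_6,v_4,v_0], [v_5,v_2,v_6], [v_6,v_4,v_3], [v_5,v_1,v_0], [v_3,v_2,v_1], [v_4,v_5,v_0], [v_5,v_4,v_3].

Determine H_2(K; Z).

Order the vertices as v_0 < v_1 < v_2 < v_3 < v_4 < v_5 < v_6. Listing each simplex with vertices in this order, K has dimension 2 with simplices:

  0-simplices (7): [v_0], [v_1], [v_2], [v_3], [v_4], [v_5], [v_6]
  1-simplices (18): (18 of them)
  2-simplices (12): (12 of them)

so the chain groups are C_0 ≅ Z^7, C_1 ≅ Z^18, C_2 ≅ Z^12.

Boundary ∂_1: C_1 → C_0 maps an edge to its endpoints' difference, ∂[p,q] = q − p. For instance
  ∂[v_2,v_5] = [v_5] − [v_2].
The resulting 7×18 matrix has rank 6, and its Smith normal form has invariant factors (1,1,1,1,1,1).

The boundary map ∂_2: C_2 → C_1 maps a triangle to the signed sum of its edges. For instance
  ∂[v_1,v_5,v_6] = [v_5,v_6] − [v_1,v_6] + [v_1,v_5],
  ∂[v_3,v_4,v_5] = [v_4,v_5] − [v_3,v_5] + [v_3,v_4].
The resulting 18×12 matrix has rank 12, and its Smith normal form has invariant factors (1,1,1,1,1,1,1,1,1,1,1,2).

Computing H_k = (kernel of ∂_k) / (image of ∂_{k+1}):

  H_2: rank ker ∂_2 − rank ∂_3 = (12 − 12) − 0 = 0, and there is no ∂_3, so H_2 ≅ 0.

H_2 ≅ 0.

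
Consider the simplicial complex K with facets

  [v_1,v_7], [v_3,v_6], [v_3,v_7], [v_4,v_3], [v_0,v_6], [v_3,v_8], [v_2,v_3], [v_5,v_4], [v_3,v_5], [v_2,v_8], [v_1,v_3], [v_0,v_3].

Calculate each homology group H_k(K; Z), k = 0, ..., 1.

H_0 = Z,  H_1 = Z^4.

We work with the vertex ordering v_0 < v_1 < v_2 < v_3 < v_4 < v_5 < v_6 < v_7 < v_8. The simplices of K, each written with vertices in increasing order, are:

  0-simplices (9): [v_0], [v_1], [v_2], [v_3], [v_4], [v_5], [v_6], [v_7], [v_8]
  1-simplices (12): [v_0,v_3], [v_0,v_6], [v_1,v_3], [v_1,v_7], [v_2,v_3], [v_2,v_8], [v_3,v_4], [v_3,v_5], [v_3,v_6], [v_3,v_7], [v_3,v_8], [v_4,v_5]

giving chain groups C_0 ≅ Z^9, C_1 ≅ Z^12.

∂_1: C_1 → C_0 sends each edge [p,q] (with p < q) to q − p.
The 9×12 boundary matrix has rank 8 and Smith normal form diag(1,1,1,1,1,1,1,1).

Now H_k = ker ∂_k / im ∂_{k+1}, so:

  H_0: rank C_0 − rank ∂_1 = 9 − 8 = 1, and the invariant factors of ∂_1 are all 1, so H_0 ≅ Z.
  H_1: rank ker ∂_1 − rank ∂_2 = (12 − 8) − 0 = 4, and there is no ∂_2, so H_1 ≅ Z^4.

(K is a triangulation of a wedge of 4 circles.)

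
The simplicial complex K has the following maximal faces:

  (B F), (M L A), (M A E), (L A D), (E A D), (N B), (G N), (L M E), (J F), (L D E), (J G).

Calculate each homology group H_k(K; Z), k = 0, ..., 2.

We work with the vertex ordering A < B < D < E < F < G < J < L < M < N. The simplices of K, each written with vertices in increasing order, are:

  0-simplices (10): A, B, D, E, F, G, J, L, M, N
  1-simplices (14): AD, AE, AL, AM, BF, BN, DE, DL, EL, EM, FJ, GJ, GN, LM
  2-simplices (6): ADE, ADL, AEM, ALM, DEL, ELM

Hence C_0 ≅ Z^10, C_1 ≅ Z^14, C_2 ≅ Z^6.

Boundary ∂_1: C_1 → C_0 maps an edge to its endpoints' difference, ∂[p,q] = q − p.
The resulting 10×14 matrix has rank 8, and its Smith normal form has invariant factors (1,1,1,1,1,1,1,1).

Boundary ∂_2: C_2 → C_1 acts by ∂[p,q,r] = [q,r] − [p,r] + [p,q]. For instance
  ∂DEL = EL − DL + DE,
  ∂ADL = DL − AL + AD.
The resulting 14×6 matrix has rank 5, and its Smith normal form has invariant factors (1,1,1,1,1).

Now H_k = ker ∂_k / im ∂_{k+1}, so:

  H_0: rank C_0 − rank ∂_1 = 10 − 8 = 2, and the invariant factors of ∂_1 are all 1, so H_0 = Z^2.
  H_1: rank ker ∂_1 − rank ∂_2 = (14 − 8) − 5 = 1, and the invariant factors of ∂_2 are all 1, so H_1 = Z.
  H_2: rank ker ∂_2 − rank ∂_3 = (6 − 5) − 0 = 1, and there is no ∂_3, so H_2 = Z.

(K is a triangulation of the disjoint union of the circle S^1 and the 2-sphere S^2.)

H_0 = Z^2,  H_1 = Z,  H_2 = Z.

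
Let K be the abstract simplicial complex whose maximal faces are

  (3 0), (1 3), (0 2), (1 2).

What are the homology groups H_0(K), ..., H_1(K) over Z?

H_0 = Z,  H_1 = Z.

Order the vertices as 0 < 1 < 2 < 3. Listing each simplex with vertices in this order, K has dimension 1 with simplices:

  0-simplices (4): [0], [1], [2], [3]
  1-simplices (4): [0,2], [0,3], [1,2], [1,3]

so the chain groups are C_0 ≅ Z^4, C_1 ≅ Z^4.

Boundary ∂_1: C_1 → C_0 maps an edge to its endpoints' difference, ∂[p,q] = q − p.
The 4×4 boundary matrix has rank 3 and Smith normal form diag(1,1,1).

Computing H_k = (kernel of ∂_k) / (image of ∂_{k+1}):

  H_0: rank C_0 − rank ∂_1 = 4 − 3 = 1, and the invariant factors of ∂_1 are all 1, so H_0 = Z.
  H_1: rank ker ∂_1 − rank ∂_2 = (4 − 3) − 0 = 1, and there is no ∂_2, so H_1 = Z.

As a check, the Euler characteristic is 4 − 4 = 0, which agrees with 1 − 1 = 0.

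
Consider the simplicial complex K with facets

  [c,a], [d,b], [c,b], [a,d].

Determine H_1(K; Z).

H_1 = Z.

Take the total order a < b < c < d on the vertex set. Then K (dimension 1) consists of the simplices:

  0-simplices (4): a, b, c, d
  1-simplices (4): ac, ad, bc, bd

Hence C_0 ≅ Z^4, C_1 ≅ Z^4.

Boundary ∂_1: C_1 → C_0 maps an edge to its endpoints' difference, ∂[p,q] = q − p.
As a 4×4 matrix over Z this has rank 3, with invariant factors (1,1,1).

From H_k ≅ ker(∂_k) / im(∂_{k+1}) we obtain:

  H_1: rank ker ∂_1 − rank ∂_2 = (4 − 3) − 0 = 1, and there is no ∂_2, so H_1 = Z.

(K is a triangulation of the circle S^1.)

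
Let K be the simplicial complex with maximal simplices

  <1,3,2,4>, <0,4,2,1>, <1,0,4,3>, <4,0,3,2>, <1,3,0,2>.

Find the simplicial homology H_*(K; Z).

Fix the vertex order 0 < 1 < 2 < 3 < 4 and write every simplex with vertices in increasing order. Then dim K = 3 and the simplices of K are:

  0-simplices (5): [0], [1], [2], [3], [4]
  1-simplices (10): [0,1], [0,2], [0,3], [0,4], [1,2], [1,3], [1,4], [2,3], [2,4], [3,4]
  2-simplices (10): [0,1,2], [0,1,3], [0,1,4], [0,2,3], [0,2,4], [0,3,4], [1,2,3], [1,2,4], [1,3,4], [2,3,4]
  3-simplices (5): [0,1,2,3], [0,1,2,4], [0,1,3,4], [0,2,3,4], [1,2,3,4]

Hence C_0 ≅ Z^5, C_1 ≅ Z^10, C_2 ≅ Z^10, C_3 ≅ Z^5.

Boundary ∂_1: C_1 → C_0 is given by ∂[p,q] = [q] − [p].
This gives a 5×10 integer matrix of rank 4; reducing to Smith normal form yields diagonal entries (1,1,1,1).

The boundary map ∂_2: C_2 → C_1 sends each 2-simplex [p,q,r] to [q,r] − [p,r] + [p,q]. For instance
  ∂[0,1,3] = [1,3] − [0,3] + [0,1],
  ∂[0,3,4] = [3,4] − [0,4] + [0,3].
The 10×10 boundary matrix has rank 6 and Smith normal form diag(1,1,1,1,1,1).

∂_3: C_3 → C_2 sends each 3-simplex σ to the alternating sum Σ_i (−1)^i (σ with its i-th vertex removed). For instance
  ∂[0,1,3,4] = [1,3,4] − [0,3,4] + [0,1,4] − [0,1,3],
  ∂[0,1,2,4] = [1,2,4] − [0,2,4] + [0,1,4] − [0,1,2].
The resulting 10×5 matrix has rank 4, and its Smith normal form has invariant factors (1,1,1,1).

Now H_k = ker ∂_k / im ∂_{k+1}, so:

  H_0: rank C_0 − rank ∂_1 = 5 − 4 = 1, and the invariant factors of ∂_1 are all 1, so H_0 = Z.
  H_1: rank ker ∂_1 − rank ∂_2 = (10 − 4) − 6 = 0, and the invariant factors of ∂_2 are all 1, so H_1 = 0.
  H_2: rank ker ∂_2 − rank ∂_3 = (10 − 6) − 4 = 0, and the invariant factors of ∂_3 are all 1, so H_2 = 0.
  H_3: rank ker ∂_3 − rank ∂_4 = (5 − 4) − 0 = 1, and there is no ∂_4, so H_3 = Z.

(K is a triangulation of the 3-sphere S^3.)

H_0 = Z,  H_1 = 0,  H_2 = 0,  H_3 = Z.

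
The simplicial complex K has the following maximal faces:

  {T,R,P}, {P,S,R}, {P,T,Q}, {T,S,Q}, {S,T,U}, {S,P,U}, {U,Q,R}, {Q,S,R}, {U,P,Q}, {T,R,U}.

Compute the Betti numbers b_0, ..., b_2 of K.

b_0 = 1, b_1 = 0, b_2 = 0.

Order the vertices as P < Q < R < S < T < U. Listing each simplex with vertices in this order, K has dimension 2 with simplices:

  0-simplices (6): P, Q, R, S, T, U
  1-simplices (15): PQ, PR, PS, PT, PU, QR, QS, QT, QU, RS, RT, RU, ST, SU, TU
  2-simplices (10): PQT, PQU, PRS, PRT, PSU, QRS, QRU, QST, RTU, STU

Hence C_0 ≅ Z^6, C_1 ≅ Z^15, C_2 ≅ Z^10.

Boundary ∂_1: C_1 → C_0 maps an edge to its endpoints' difference, ∂[p,q] = q − p.
As a 6×15 matrix over Z this has rank 5, with invariant factors (1,1,1,1,1).

∂_2: C_2 → C_1 sends each 2-simplex [p,q,r] to [q,r] − [p,r] + [p,q]. For instance
  ∂QST = ST − QT + QS,
  ∂PRS = RS − PS + PR.
The resulting 15×10 matrix has rank 10, and its Smith normal form has invariant factors (1,1,1,1,1,1,1,1,1,2).

Reading off H_k = ker ∂_k / im ∂_{k+1}:

  H_0: rank C_0 − rank ∂_1 = 6 − 5 = 1, and the invariant factors of ∂_1 are all 1, so H_0 = Z.
  H_1: rank ker ∂_1 − rank ∂_2 = (15 − 5) − 10 = 0, and ∂_2 has invariant factor 2 > 1, so H_1 = Z/2Z.
  H_2: rank ker ∂_2 − rank ∂_3 = (10 − 10) − 0 = 0, and there is no ∂_3, so H_2 = 0.

(K is a triangulation of the real projective plane RP^2.)

Hence the Betti numbers are b_0 = 1, b_1 = 0, b_2 = 0.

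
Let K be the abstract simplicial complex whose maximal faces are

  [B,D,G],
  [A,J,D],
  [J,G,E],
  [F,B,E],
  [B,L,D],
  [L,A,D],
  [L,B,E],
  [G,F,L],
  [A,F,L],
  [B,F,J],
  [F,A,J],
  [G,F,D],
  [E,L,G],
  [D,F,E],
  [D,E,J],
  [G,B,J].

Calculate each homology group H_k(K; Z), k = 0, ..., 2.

H_0 ≅ Z,  H_1 ≅ Z^2,  H_2 ≅ Z.

Take the total order A < B < D < E < F < G < J < L on the vertex set. Then K (dimension 2) consists of the simplices:

  0-simplices (8): A, B, D, E, F, G, J, L
  1-simplices (24): AD, AF, AJ, AL, BD, BE, BF, BG, BJ, BL, DE, DF, DG, DJ, DL, EF, EG, EJ, EL, FG, FJ, FL, GJ, GL
  2-simplices (16): ADJ, ADL, AFJ, AFL, BDG, BDL, BEF, BEL, BFJ, BGJ, DEF, DEJ, DFG, EGJ, EGL, FGL

so the chain groups are C_0 ≅ Z^8, C_1 ≅ Z^24, C_2 ≅ Z^16.

Boundary ∂_1: C_1 → C_0 maps an edge to its endpoints' difference, ∂[p,q] = q − p. For instance
  ∂BL = L − B.
This gives a 8×24 integer matrix of rank 7; reducing to Smith normal form yields diagonal entries (1,1,1,1,1,1,1).

The boundary map ∂_2: C_2 → C_1 maps a triangle to the signed sum of its edges. For instance
  ∂ADJ = DJ − AJ + AD,
  ∂DEF = EF − DF + DE.
The resulting 24×16 matrix has rank 15, and its Smith normal form has invariant factors (1,1,1,1,1,1,1,1,1,1,1,1,1,1,1).

Reading off H_k = ker ∂_k / im ∂_{k+1}:

  H_0: rank C_0 − rank ∂_1 = 8 − 7 = 1, and the invariant factors of ∂_1 are all 1, so H_0 = Z.
  H_1: rank ker ∂_1 − rank ∂_2 = (24 − 7) − 15 = 2, and the invariant factors of ∂_2 are all 1, so H_1 = Z^2.
  H_2: rank ker ∂_2 − rank ∂_3 = (16 − 15) − 0 = 1, and there is no ∂_3, so H_2 = Z.

As a check, the Euler characteristic is 8 − 24 + 16 = 0, which agrees with 1 − 2 + 1 = 0.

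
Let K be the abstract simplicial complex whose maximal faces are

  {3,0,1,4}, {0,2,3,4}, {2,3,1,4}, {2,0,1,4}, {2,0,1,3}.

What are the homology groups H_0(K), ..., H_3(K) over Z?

H_0 ≅ Z,  H_1 = 0,  H_2 = 0,  H_3 ≅ Z.

Fix the vertex order 0 < 1 < 2 < 3 < 4 and write every simplex with vertices in increasing order. Then dim K = 3 and the simplices of K are:

  0-simplices (5): [0], [1], [2], [3], [4]
  1-simplices (10): [0,1], [0,2], [0,3], [0,4], [1,2], [1,3], [1,4], [2,3], [2,4], [3,4]
  2-simplices (10): [0,1,2], [0,1,3], [0,1,4], [0,2,3], [0,2,4], [0,3,4], [1,2,3], [1,2,4], [1,3,4], [2,3,4]
  3-simplices (5): [0,1,2,3], [0,1,2,4], [0,1,3,4], [0,2,3,4], [1,2,3,4]

Hence C_0 ≅ Z^5, C_1 ≅ Z^10, C_2 ≅ Z^10, C_3 ≅ Z^5.

Boundary ∂_1: C_1 → C_0 sends each edge [p,q] (with p < q) to q − p.
The resulting 5×10 matrix has rank 4, and its Smith normal form has invariant factors (1,1,1,1).

∂_2: C_2 → C_1 sends each 2-simplex [p,q,r] to [q,r] − [p,r] + [p,q]. For instance
  ∂[0,1,3] = [1,3] − [0,3] + [0,1],
  ∂[0,3,4] = [3,4] − [0,4] + [0,3].
As a 10×10 matrix over Z this has rank 6, with invariant factors (1,1,1,1,1,1).

∂_3: C_3 → C_2 sends each 3-simplex σ to the alternating sum Σ_i (−1)^i (σ with its i-th vertex removed). For instance
  ∂[0,1,3,4] = [1,3,4] − [0,3,4] + [0,1,4] − [0,1,3],
  ∂[0,2,3,4] = [2,3,4] − [0,3,4] + [0,2,4] − [0,2,3].
This gives a 10×5 integer matrix of rank 4; reducing to Smith normal form yields diagonal entries (1,1,1,1).

Reading off H_k = ker ∂_k / im ∂_{k+1}:

  H_0: rank C_0 − rank ∂_1 = 5 − 4 = 1, and the invariant factors of ∂_1 are all 1, so H_0 ≅ Z.
  H_1: rank ker ∂_1 − rank ∂_2 = (10 − 4) − 6 = 0, and the invariant factors of ∂_2 are all 1, so H_1 ≅ 0.
  H_2: rank ker ∂_2 − rank ∂_3 = (10 − 6) − 4 = 0, and the invariant factors of ∂_3 are all 1, so H_2 ≅ 0.
  H_3: rank ker ∂_3 − rank ∂_4 = (5 − 4) − 0 = 1, and there is no ∂_4, so H_3 ≅ Z.

As a check, the Euler characteristic is 5 − 10 + 10 − 5 = 0, which agrees with 1 − 0 + 0 − 1 = 0.
(K is a triangulation of the 3-sphere S^3.)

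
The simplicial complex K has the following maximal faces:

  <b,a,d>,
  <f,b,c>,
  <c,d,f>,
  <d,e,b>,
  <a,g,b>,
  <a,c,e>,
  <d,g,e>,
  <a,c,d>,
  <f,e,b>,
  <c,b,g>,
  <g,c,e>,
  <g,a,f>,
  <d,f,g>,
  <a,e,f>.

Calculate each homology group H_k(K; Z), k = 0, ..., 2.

We work with the vertex ordering a < b < c < d < e < f < g. The simplices of K, each written with vertices in increasing order, are:

  0-simplices (7): a, b, c, d, e, f, g
  1-simplices (21): ab, ac, ad, ae, af, ag, bc, bd, be, bf, bg, cd, ce, cf, cg, de, df, dg, ef, eg, fg
  2-simplices (14): abd, abg, acd, ace, aef, afg, bcf, bcg, bde, bef, cdf, ceg, deg, dfg

Hence C_0 ≅ Z^7, C_1 ≅ Z^21, C_2 ≅ Z^14.

The boundary map ∂_1: C_1 → C_0 is given by ∂[p,q] = [q] − [p].
The 7×21 boundary matrix has rank 6 and Smith normal form diag(1,1,1,1,1,1).

The boundary map ∂_2: C_2 → C_1 maps a triangle to the signed sum of its edges. For instance
  ∂acd = cd − ad + ac,
  ∂bcf = cf − bf + bc.
The 21×14 boundary matrix has rank 13 and Smith normal form diag(1,1,1,1,1,1,1,1,1,1,1,1,1).

Computing H_k = (kernel of ∂_k) / (image of ∂_{k+1}):

  H_0: rank C_0 − rank ∂_1 = 7 − 6 = 1, and the invariant factors of ∂_1 are all 1, so H_0 ≅ Z.
  H_1: rank ker ∂_1 − rank ∂_2 = (21 − 6) − 13 = 2, and the invariant factors of ∂_2 are all 1, so H_1 ≅ Z^2.
  H_2: rank ker ∂_2 − rank ∂_3 = (14 − 13) − 0 = 1, and there is no ∂_3, so H_2 ≅ Z.

(K is a triangulation of the torus T^2.)

H_0 = Z,  H_1 = Z^2,  H_2 = Z.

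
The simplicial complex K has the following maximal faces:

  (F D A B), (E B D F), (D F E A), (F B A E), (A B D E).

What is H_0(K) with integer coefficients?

H_0 ≅ Z.

Take the total order A < B < D < E < F on the vertex set. Then K (dimension 3) consists of the simplices:

  0-simplices (5): A, B, D, E, F
  1-simplices (10): AB, AD, AE, AF, BD, BE, BF, DE, DF, EF
  2-simplices (10): ABD, ABE, ABF, ADE, ADF, AEF, BDE, BDF, BEF, DEF
  3-simplices (5): ABDE, ABDF, ABEF, ADEF, BDEF

giving chain groups C_0 ≅ Z^5, C_1 ≅ Z^10, C_2 ≅ Z^10, C_3 ≅ Z^5.

The boundary map ∂_1: C_1 → C_0 maps an edge to its endpoints' difference, ∂[p,q] = q − p. For instance
  ∂AF = F − A.
This gives a 5×10 integer matrix of rank 4; reducing to Smith normal form yields diagonal entries (1,1,1,1).

The boundary map ∂_2: C_2 → C_1 sends each 2-simplex [p,q,r] to [q,r] − [p,r] + [p,q]. For instance
  ∂BDF = DF − BF + BD,
  ∂ABE = BE − AE + AB.
The resulting 10×10 matrix has rank 6, and its Smith normal form has invariant factors (1,1,1,1,1,1).

Boundary ∂_3: C_3 → C_2 sends each 3-simplex σ to the alternating sum Σ_i (−1)^i (σ with its i-th vertex removed). For instance
  ∂ABDF = BDF − ADF + ABF − ABD,
  ∂ABDE = BDE − ADE + ABE − ABD.
This gives a 10×5 integer matrix of rank 4; reducing to Smith normal form yields diagonal entries (1,1,1,1).

Now H_k = ker ∂_k / im ∂_{k+1}, so:

  H_0: rank C_0 − rank ∂_1 = 5 − 4 = 1, and the invariant factors of ∂_1 are all 1, so H_0 = Z.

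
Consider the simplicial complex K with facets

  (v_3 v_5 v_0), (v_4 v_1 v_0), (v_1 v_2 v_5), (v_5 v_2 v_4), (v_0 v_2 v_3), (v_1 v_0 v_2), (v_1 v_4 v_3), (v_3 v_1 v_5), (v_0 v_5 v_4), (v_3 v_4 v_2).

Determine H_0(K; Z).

K has 6 vertices, 15 edges, 10 triangles.
rank ∂_0 = 0, rank ∂_1 = 5 ⇒ b_0 = 6 − 0 − 5 = 1; all invariant factors of ∂_1 are 1 so no torsion. So H_0 ≅ Z.

H_0 = Z.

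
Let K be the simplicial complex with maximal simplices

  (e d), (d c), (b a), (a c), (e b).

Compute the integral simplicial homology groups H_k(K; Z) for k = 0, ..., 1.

Order the vertices as a < b < c < d < e. Listing each simplex with vertices in this order, K has dimension 1 with simplices:

  0-simplices (5): a, b, c, d, e
  1-simplices (5): ab, ac, be, cd, de

giving chain groups C_0 ≅ Z^5, C_1 ≅ Z^5.

∂_1: C_1 → C_0 sends each edge [p,q] (with p < q) to q − p.
This gives a 5×5 integer matrix of rank 4; reducing to Smith normal form yields diagonal entries (1,1,1,1).

Reading off H_k = ker ∂_k / im ∂_{k+1}:

  H_0: rank C_0 − rank ∂_1 = 5 − 4 = 1, and the invariant factors of ∂_1 are all 1, so H_0 = Z.
  H_1: rank ker ∂_1 − rank ∂_2 = (5 − 4) − 0 = 1, and there is no ∂_2, so H_1 = Z.

H_0 = Z,  H_1 = Z.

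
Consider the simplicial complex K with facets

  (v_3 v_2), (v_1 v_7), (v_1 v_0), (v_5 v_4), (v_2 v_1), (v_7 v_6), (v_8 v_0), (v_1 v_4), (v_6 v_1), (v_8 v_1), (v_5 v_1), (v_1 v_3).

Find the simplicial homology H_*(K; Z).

Fix the vertex order v_0 < v_1 < v_2 < v_3 < v_4 < v_5 < v_6 < v_7 < v_8 and write every simplex with vertices in increasing order. Then dim K = 1 and the simplices of K are:

  0-simplices (9): [v_0], [v_1], [v_2], [v_3], [v_4], [v_5], [v_6], [v_7], [v_8]
  1-simplices (12): [v_0,v_1], [v_0,v_8], [v_1,v_2], [v_1,v_3], [v_1,v_4], [v_1,v_5], [v_1,v_6], [v_1,v_7], [v_1,v_8], [v_2,v_3], [v_4,v_5], [v_6,v_7]

Hence C_0 ≅ Z^9, C_1 ≅ Z^12.

∂_1: C_1 → C_0 maps an edge to its endpoints' difference, ∂[p,q] = q − p. For instance
  ∂[v_6,v_7] = [v_7] − [v_6].
As a 9×12 matrix over Z this has rank 8, with invariant factors (1,1,1,1,1,1,1,1).

Computing H_k = (kernel of ∂_k) / (image of ∂_{k+1}):

  H_0: rank C_0 − rank ∂_1 = 9 − 8 = 1, and the invariant factors of ∂_1 are all 1, so H_0 = Z.
  H_1: rank ker ∂_1 − rank ∂_2 = (12 − 8) − 0 = 4, and there is no ∂_2, so H_1 = Z^4.

H_0 = Z,  H_1 = Z^4.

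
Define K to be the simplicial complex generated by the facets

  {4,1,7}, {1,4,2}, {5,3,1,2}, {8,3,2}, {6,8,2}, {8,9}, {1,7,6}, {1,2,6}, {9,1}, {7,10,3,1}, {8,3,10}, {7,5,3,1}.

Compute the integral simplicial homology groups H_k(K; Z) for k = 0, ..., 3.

H_0 = Z,  H_1 = Z,  H_2 = 0,  H_3 = 0.

Fix the vertex order 1 < 2 < 3 < 4 < 5 < 6 < 7 < 8 < 9 < 10 and write every simplex with vertices in increasing order. Then dim K = 3 and the simplices of K are:

  0-simplices (10): [1], [2], [3], [4], [5], [6], [7], [8], [9], [10]
  1-simplices (24): (24 of them)
  2-simplices (17): [1,2,3], [1,2,4], [1,2,5], [1,2,6], [1,3,5], [1,3,7], [1,3,10], [1,4,7], [1,5,7], [1,6,7], [1,7,10], [2,3,5], [2,3,8], [2,6,8], [3,5,7], [3,7,10], [3,8,10]
  3-simplices (3): [1,2,3,5], [1,3,5,7], [1,3,7,10]

Hence C_0 ≅ Z^10, C_1 ≅ Z^24, C_2 ≅ Z^17, C_3 ≅ Z^3.

Boundary ∂_1: C_1 → C_0 sends each edge [p,q] (with p < q) to q − p. For instance
  ∂[1,7] = [7] − [1].
This gives a 10×24 integer matrix of rank 9; reducing to Smith normal form yields diagonal entries (1,1,1,1,1,1,1,1,1).

Boundary ∂_2: C_2 → C_1 maps a triangle to the signed sum of its edges. For instance
  ∂[1,3,10] = [3,10] − [1,10] + [1,3],
  ∂[1,2,3] = [2,3] − [1,3] + [1,2].
The resulting 24×17 matrix has rank 14, and its Smith normal form has invariant factors (1,1,1,1,1,1,1,1,1,1,1,1,1,1).

Boundary ∂_3: C_3 → C_2 sends each 3-simplex σ to the alternating sum Σ_i (−1)^i (σ with its i-th vertex removed). For instance
  ∂[1,3,7,10] = [3,7,10] − [1,7,10] + [1,3,10] − [1,3,7],
  ∂[1,2,3,5] = [2,3,5] − [1,3,5] + [1,2,5] − [1,2,3].
The resulting 17×3 matrix has rank 3, and its Smith normal form has invariant factors (1,1,1).

Computing H_k = (kernel of ∂_k) / (image of ∂_{k+1}):

  H_0: rank C_0 − rank ∂_1 = 10 − 9 = 1, and the invariant factors of ∂_1 are all 1, so H_0 = Z.
  H_1: rank ker ∂_1 − rank ∂_2 = (24 − 9) − 14 = 1, and the invariant factors of ∂_2 are all 1, so H_1 = Z.
  H_2: rank ker ∂_2 − rank ∂_3 = (17 − 14) − 3 = 0, and the invariant factors of ∂_3 are all 1, so H_2 = 0.
  H_3: rank ker ∂_3 − rank ∂_4 = (3 − 3) − 0 = 0, and there is no ∂_4, so H_3 = 0.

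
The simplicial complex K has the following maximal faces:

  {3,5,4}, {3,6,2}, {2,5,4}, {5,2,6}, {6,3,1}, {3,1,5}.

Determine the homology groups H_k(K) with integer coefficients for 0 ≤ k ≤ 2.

We work with the vertex ordering 1 < 2 < 3 < 4 < 5 < 6. The simplices of K, each written with vertices in increasing order, are:

  0-simplices (6): [1], [2], [3], [4], [5], [6]
  1-simplices (12): [1,3], [1,5], [1,6], [2,3], [2,4], [2,5], [2,6], [3,4], [3,5], [3,6], [4,5], [5,6]
  2-simplices (6): [1,3,5], [1,3,6], [2,3,6], [2,4,5], [2,5,6], [3,4,5]

Hence C_0 ≅ Z^6, C_1 ≅ Z^12, C_2 ≅ Z^6.

Boundary ∂_1: C_1 → C_0 maps an edge to its endpoints' difference, ∂[p,q] = q − p. For instance
  ∂[2,5] = [5] − [2].
The 6×12 boundary matrix has rank 5 and Smith normal form diag(1,1,1,1,1).

The boundary map ∂_2: C_2 → C_1 sends each 2-simplex [p,q,r] to [q,r] − [p,r] + [p,q]. For instance
  ∂[2,3,6] = [3,6] − [2,6] + [2,3],
  ∂[2,4,5] = [4,5] − [2,5] + [2,4].
The 12×6 boundary matrix has rank 6 and Smith normal form diag(1,1,1,1,1,1).

Now H_k = ker ∂_k / im ∂_{k+1}, so:

  H_0: rank C_0 − rank ∂_1 = 6 − 5 = 1, and the invariant factors of ∂_1 are all 1, so H_0 ≅ Z.
  H_1: rank ker ∂_1 − rank ∂_2 = (12 − 5) − 6 = 1, and the invariant factors of ∂_2 are all 1, so H_1 ≅ Z.
  H_2: rank ker ∂_2 − rank ∂_3 = (6 − 6) − 0 = 0, and there is no ∂_3, so H_2 ≅ 0.

(K is a triangulation of the cylinder S^1 x I.)

H_0 ≅ Z,  H_1 ≅ Z,  H_2 = 0.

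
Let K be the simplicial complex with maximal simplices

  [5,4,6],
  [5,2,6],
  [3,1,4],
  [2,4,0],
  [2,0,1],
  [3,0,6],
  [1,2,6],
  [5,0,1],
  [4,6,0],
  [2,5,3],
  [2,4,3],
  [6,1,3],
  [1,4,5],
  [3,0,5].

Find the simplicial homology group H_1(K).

We work with the vertex ordering 0 < 1 < 2 < 3 < 4 < 5 < 6. The simplices of K, each written with vertices in increasing order, are:

  0-simplices (7): [0], [1], [2], [3], [4], [5], [6]
  1-simplices (21): [0,1], [0,2], [0,3], [0,4], [0,5], [0,6], [1,2], [1,3], [1,4], [1,5], [1,6], [2,3], [2,4], [2,5], [2,6], [3,4], [3,5], [3,6], [4,5], [4,6], [5,6]
  2-simplices (14): [0,1,2], [0,1,5], [0,2,4], [0,3,5], [0,3,6], [0,4,6], [1,2,6], [1,3,4], [1,3,6], [1,4,5], [2,3,4], [2,3,5], [2,5,6], [4,5,6]

so the chain groups are C_0 ≅ Z^7, C_1 ≅ Z^21, C_2 ≅ Z^14.

The boundary map ∂_1: C_1 → C_0 maps an edge to its endpoints' difference, ∂[p,q] = q − p.
This gives a 7×21 integer matrix of rank 6; reducing to Smith normal form yields diagonal entries (1,1,1,1,1,1).

The boundary map ∂_2: C_2 → C_1 acts by ∂[p,q,r] = [q,r] − [p,r] + [p,q]. For instance
  ∂[2,3,5] = [3,5] − [2,5] + [2,3],
  ∂[4,5,6] = [5,6] − [4,6] + [4,5].
The resulting 21×14 matrix has rank 13, and its Smith normal form has invariant factors (1,1,1,1,1,1,1,1,1,1,1,1,1).

Reading off H_k = ker ∂_k / im ∂_{k+1}:

  H_1: rank ker ∂_1 − rank ∂_2 = (21 − 6) − 13 = 2, and the invariant factors of ∂_2 are all 1, so H_1 ≅ Z^2.

H_1 = Z^2.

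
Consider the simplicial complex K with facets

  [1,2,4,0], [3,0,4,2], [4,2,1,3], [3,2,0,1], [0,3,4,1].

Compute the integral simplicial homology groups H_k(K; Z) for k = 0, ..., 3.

Order the vertices as 0 < 1 < 2 < 3 < 4. Listing each simplex with vertices in this order, K has dimension 3 with simplices:

  0-simplices (5): [0], [1], [2], [3], [4]
  1-simplices (10): [0,1], [0,2], [0,3], [0,4], [1,2], [1,3], [1,4], [2,3], [2,4], [3,4]
  2-simplices (10): [0,1,2], [0,1,3], [0,1,4], [0,2,3], [0,2,4], [0,3,4], [1,2,3], [1,2,4], [1,3,4], [2,3,4]
  3-simplices (5): [0,1,2,3], [0,1,2,4], [0,1,3,4], [0,2,3,4], [1,2,3,4]

so the chain groups are C_0 ≅ Z^5, C_1 ≅ Z^10, C_2 ≅ Z^10, C_3 ≅ Z^5.

Boundary ∂_1: C_1 → C_0 sends each edge [p,q] (with p < q) to q − p. For instance
  ∂[2,3] = [3] − [2].
This gives a 5×10 integer matrix of rank 4; reducing to Smith normal form yields diagonal entries (1,1,1,1).

∂_2: C_2 → C_1 acts by ∂[p,q,r] = [q,r] − [p,r] + [p,q]. For instance
  ∂[0,3,4] = [3,4] − [0,4] + [0,3],
  ∂[2,3,4] = [3,4] − [2,4] + [2,3].
As a 10×10 matrix over Z this has rank 6, with invariant factors (1,1,1,1,1,1).

Boundary ∂_3: C_3 → C_2 sends each 3-simplex σ to the alternating sum Σ_i (−1)^i (σ with its i-th vertex removed). For instance
  ∂[0,1,3,4] = [1,3,4] − [0,3,4] + [0,1,4] − [0,1,3],
  ∂[0,2,3,4] = [2,3,4] − [0,3,4] + [0,2,4] − [0,2,3].
As a 10×5 matrix over Z this has rank 4, with invariant factors (1,1,1,1).

Reading off H_k = ker ∂_k / im ∂_{k+1}:

  H_0: rank C_0 − rank ∂_1 = 5 − 4 = 1, and the invariant factors of ∂_1 are all 1, so H_0 = Z.
  H_1: rank ker ∂_1 − rank ∂_2 = (10 − 4) − 6 = 0, and the invariant factors of ∂_2 are all 1, so H_1 = 0.
  H_2: rank ker ∂_2 − rank ∂_3 = (10 − 6) − 4 = 0, and the invariant factors of ∂_3 are all 1, so H_2 = 0.
  H_3: rank ker ∂_3 − rank ∂_4 = (5 − 4) − 0 = 1, and there is no ∂_4, so H_3 = Z.

H_0 = Z,  H_1 = 0,  H_2 = 0,  H_3 = Z.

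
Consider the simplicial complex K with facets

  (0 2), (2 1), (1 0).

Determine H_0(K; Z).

Take the total order 0 < 1 < 2 on the vertex set. Then K (dimension 1) consists of the simplices:

  0-simplices (3): [0], [1], [2]
  1-simplices (3): [0,1], [0,2], [1,2]

Hence C_0 ≅ Z^3, C_1 ≅ Z^3.

∂_1: C_1 → C_0 maps an edge to its endpoints' difference, ∂[p,q] = q − p. For instance
  ∂[1,2] = [2] − [1].
The resulting 3×3 matrix has rank 2, and its Smith normal form has invariant factors (1,1).

Reading off H_k = ker ∂_k / im ∂_{k+1}:

  H_0: rank C_0 − rank ∂_1 = 3 − 2 = 1, and the invariant factors of ∂_1 are all 1, so H_0 = Z.

H_0 ≅ Z.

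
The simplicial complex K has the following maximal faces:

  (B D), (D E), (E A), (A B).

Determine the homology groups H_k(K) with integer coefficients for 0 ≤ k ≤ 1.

H_0 ≅ Z,  H_1 ≅ Z.

We work with the vertex ordering A < B < D < E. The simplices of K, each written with vertices in increasing order, are:

  0-simplices (4): A, B, D, E
  1-simplices (4): AB, AE, BD, DE

so the chain groups are C_0 ≅ Z^4, C_1 ≅ Z^4.

The boundary map ∂_1: C_1 → C_0 maps an edge to its endpoints' difference, ∂[p,q] = q − p. For instance
  ∂AE = E − A.
The resulting 4×4 matrix has rank 3, and its Smith normal form has invariant factors (1,1,1).

From H_k ≅ ker(∂_k) / im(∂_{k+1}) we obtain:

  H_0: rank C_0 − rank ∂_1 = 4 − 3 = 1, and the invariant factors of ∂_1 are all 1, so H_0 = Z.
  H_1: rank ker ∂_1 − rank ∂_2 = (4 − 3) − 0 = 1, and there is no ∂_2, so H_1 = Z.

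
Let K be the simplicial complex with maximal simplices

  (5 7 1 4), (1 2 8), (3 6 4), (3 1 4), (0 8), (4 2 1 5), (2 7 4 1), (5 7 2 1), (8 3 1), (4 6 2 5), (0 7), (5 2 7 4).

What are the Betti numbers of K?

b_0 = 1, b_1 = 1, b_2 = 0, b_3 = 1.

Order the vertices as 0 < 1 < 2 < 3 < 4 < 5 < 6 < 7 < 8. Listing each simplex with vertices in this order, K has dimension 3 with simplices:

  0-simplices (9): [0], [1], [2], [3], [4], [5], [6], [7], [8]
  1-simplices (21): [0,7], [0,8], [1,2], [1,3], [1,4], [1,5], [1,7], [1,8], [2,4], [2,5], [2,6], [2,7], [2,8], [3,4], [3,6], [3,8], [4,5], [4,6], [4,7], [5,6], [5,7]
  2-simplices (17): [1,2,4], [1,2,5], [1,2,7], [1,2,8], [1,3,4], [1,3,8], [1,4,5], [1,4,7], [1,5,7], [2,4,5], [2,4,6], [2,4,7], [2,5,6], [2,5,7], [3,4,6], [4,5,6], [4,5,7]
  3-simplices (6): [1,2,4,5], [1,2,4,7], [1,2,5,7], [1,4,5,7], [2,4,5,6], [2,4,5,7]

giving chain groups C_0 ≅ Z^9, C_1 ≅ Z^21, C_2 ≅ Z^17, C_3 ≅ Z^6.

∂_1: C_1 → C_0 sends each edge [p,q] (with p < q) to q − p. For instance
  ∂[1,4] = [4] − [1].
The 9×21 boundary matrix has rank 8 and Smith normal form diag(1,1,1,1,1,1,1,1).

The boundary map ∂_2: C_2 → C_1 sends each 2-simplex [p,q,r] to [q,r] − [p,r] + [p,q]. For instance
  ∂[4,5,7] = [5,7] − [4,7] + [4,5],
  ∂[1,4,5] = [4,5] − [1,5] + [1,4].
As a 21×17 matrix over Z this has rank 12, with invariant factors (1,1,1,1,1,1,1,1,1,1,1,1).

The boundary map ∂_3: C_3 → C_2 sends each 3-simplex σ to the alternating sum Σ_i (−1)^i (σ with its i-th vertex removed). For instance
  ∂[1,4,5,7] = [4,5,7] − [1,5,7] + [1,4,7] − [1,4,5],
  ∂[2,4,5,6] = [4,5,6] − [2,5,6] + [2,4,6] − [2,4,5].
The 17×6 boundary matrix has rank 5 and Smith normal form diag(1,1,1,1,1).

Now H_k = ker ∂_k / im ∂_{k+1}, so:

  H_0: rank C_0 − rank ∂_1 = 9 − 8 = 1, and the invariant factors of ∂_1 are all 1, so H_0 ≅ Z.
  H_1: rank ker ∂_1 − rank ∂_2 = (21 − 8) − 12 = 1, and the invariant factors of ∂_2 are all 1, so H_1 ≅ Z.
  H_2: rank ker ∂_2 − rank ∂_3 = (17 − 12) − 5 = 0, and the invariant factors of ∂_3 are all 1, so H_2 ≅ 0.
  H_3: rank ker ∂_3 − rank ∂_4 = (6 − 5) − 0 = 1, and there is no ∂_4, so H_3 ≅ Z.

As a check, the Euler characteristic is 9 − 21 + 17 − 6 = -1, which agrees with 1 − 1 + 0 − 1 = -1.

Hence the Betti numbers are b_0 = 1, b_1 = 1, b_2 = 0, b_3 = 1.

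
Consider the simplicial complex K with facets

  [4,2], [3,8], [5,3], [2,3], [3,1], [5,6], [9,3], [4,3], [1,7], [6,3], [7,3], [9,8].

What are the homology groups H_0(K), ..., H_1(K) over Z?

H_0 ≅ Z,  H_1 ≅ Z^4.

K has 9 vertices, 12 edges.
rank ∂_0 = 0, rank ∂_1 = 8 ⇒ b_0 = 9 − 0 − 8 = 1; all invariant factors of ∂_1 are 1 so no torsion. So H_0 ≅ Z.
rank ∂_1 = 8, rank ∂_2 = 0 ⇒ b_1 = 12 − 8 − 0 = 4. So H_1 ≅ Z^4.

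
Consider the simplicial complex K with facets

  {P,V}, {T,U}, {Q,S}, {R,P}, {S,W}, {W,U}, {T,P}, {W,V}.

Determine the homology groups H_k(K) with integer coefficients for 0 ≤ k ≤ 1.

We work with the vertex ordering P < Q < R < S < T < U < V < W. The simplices of K, each written with vertices in increasing order, are:

  0-simplices (8): P, Q, R, S, T, U, V, W
  1-simplices (8): PR, PT, PV, QS, SW, TU, UW, VW

Hence C_0 ≅ Z^8, C_1 ≅ Z^8.

Boundary ∂_1: C_1 → C_0 maps an edge to its endpoints' difference, ∂[p,q] = q − p.
The resulting 8×8 matrix has rank 7, and its Smith normal form has invariant factors (1,1,1,1,1,1,1).

From H_k ≅ ker(∂_k) / im(∂_{k+1}) we obtain:

  H_0: rank C_0 − rank ∂_1 = 8 − 7 = 1, and the invariant factors of ∂_1 are all 1, so H_0 ≅ Z.
  H_1: rank ker ∂_1 − rank ∂_2 = (8 − 7) − 0 = 1, and there is no ∂_2, so H_1 ≅ Z.

H_0 = Z,  H_1 = Z.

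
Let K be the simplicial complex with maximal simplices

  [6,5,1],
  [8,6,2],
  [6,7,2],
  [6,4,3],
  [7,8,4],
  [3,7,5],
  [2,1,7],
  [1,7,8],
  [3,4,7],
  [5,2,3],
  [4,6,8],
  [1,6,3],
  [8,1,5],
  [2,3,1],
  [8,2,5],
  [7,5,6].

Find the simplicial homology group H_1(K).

H_1 = Z^2.

Fix the vertex order 1 < 2 < 3 < 4 < 5 < 6 < 7 < 8 and write every simplex with vertices in increasing order. Then dim K = 2 and the simplices of K are:

  0-simplices (8): [1], [2], [3], [4], [5], [6], [7], [8]
  1-simplices (24): (24 of them)
  2-simplices (16): [1,2,3], [1,2,7], [1,3,6], [1,5,6], [1,5,8], [1,7,8], [2,3,5], [2,5,8], [2,6,7], [2,6,8], [3,4,6], [3,4,7], [3,5,7], [4,6,8], [4,7,8], [5,6,7]

Hence C_0 ≅ Z^8, C_1 ≅ Z^24, C_2 ≅ Z^16.

∂_1: C_1 → C_0 sends each edge [p,q] (with p < q) to q − p. For instance
  ∂[1,8] = [8] − [1].
This gives a 8×24 integer matrix of rank 7; reducing to Smith normal form yields diagonal entries (1,1,1,1,1,1,1).

Boundary ∂_2: C_2 → C_1 sends each 2-simplex [p,q,r] to [q,r] − [p,r] + [p,q]. For instance
  ∂[1,5,8] = [5,8] − [1,8] + [1,5],
  ∂[5,6,7] = [6,7] − [5,7] + [5,6].
The 24×16 boundary matrix has rank 15 and Smith normal form diag(1,1,1,1,1,1,1,1,1,1,1,1,1,1,1).

Computing H_k = (kernel of ∂_k) / (image of ∂_{k+1}):

  H_1: rank ker ∂_1 − rank ∂_2 = (24 − 7) − 15 = 2, and the invariant factors of ∂_2 are all 1, so H_1 = Z^2.

(K is a triangulation of the torus T^2.)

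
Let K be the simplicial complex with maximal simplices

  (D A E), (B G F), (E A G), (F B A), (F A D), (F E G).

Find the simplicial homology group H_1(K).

H_1 = Z.

K has 6 vertices, 12 edges, 6 triangles.
rank ∂_1 = 5, rank ∂_2 = 6 ⇒ b_1 = 12 − 5 − 6 = 1; all invariant factors of ∂_2 are 1 so no torsion. So H_1 ≅ Z.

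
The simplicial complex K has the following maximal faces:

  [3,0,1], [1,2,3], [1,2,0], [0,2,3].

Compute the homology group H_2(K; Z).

H_2 ≅ Z.

Order the vertices as 0 < 1 < 2 < 3. Listing each simplex with vertices in this order, K has dimension 2 with simplices:

  0-simplices (4): [0], [1], [2], [3]
  1-simplices (6): [0,1], [0,2], [0,3], [1,2], [1,3], [2,3]
  2-simplices (4): [0,1,2], [0,1,3], [0,2,3], [1,2,3]

so the chain groups are C_0 ≅ Z^4, C_1 ≅ Z^6, C_2 ≅ Z^4.

The boundary map ∂_1: C_1 → C_0 is given by ∂[p,q] = [q] − [p]. For instance
  ∂[0,3] = [3] − [0].
The 4×6 boundary matrix has rank 3 and Smith normal form diag(1,1,1).

The boundary map ∂_2: C_2 → C_1 acts by ∂[p,q,r] = [q,r] − [p,r] + [p,q]. For instance
  ∂[1,2,3] = [2,3] − [1,3] + [1,2],
  ∂[0,2,3] = [2,3] − [0,3] + [0,2].
This gives a 6×4 integer matrix of rank 3; reducing to Smith normal form yields diagonal entries (1,1,1).

Computing H_k = (kernel of ∂_k) / (image of ∂_{k+1}):

  H_2: rank ker ∂_2 − rank ∂_3 = (4 − 3) − 0 = 1, and there is no ∂_3, so H_2 ≅ Z.

(K is a triangulation of the 2-sphere S^2.)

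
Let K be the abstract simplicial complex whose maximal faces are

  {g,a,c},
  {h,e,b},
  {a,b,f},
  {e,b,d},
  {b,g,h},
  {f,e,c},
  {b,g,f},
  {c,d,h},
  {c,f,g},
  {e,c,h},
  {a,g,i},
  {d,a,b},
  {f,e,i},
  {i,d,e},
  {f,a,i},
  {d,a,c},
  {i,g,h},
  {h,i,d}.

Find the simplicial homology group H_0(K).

We work with the vertex ordering a < b < c < d < e < f < g < h < i. The simplices of K, each written with vertices in increasing order, are:

  0-simplices (9): a, b, c, d, e, f, g, h, i
  1-simplices (27): ab, ac, ad, af, ag, ai, bd, be, bf, bg, bh, cd, ce, cf, cg, ch, de, dh, di, ef, eh, ei, fg, fi, gh, gi, hi
  2-simplices (18): abd, abf, acd, acg, afi, agi, bde, beh, bfg, bgh, cdh, cef, ceh, cfg, dei, dhi, efi, ghi

Hence C_0 ≅ Z^9, C_1 ≅ Z^27, C_2 ≅ Z^18.

The boundary map ∂_1: C_1 → C_0 sends each edge [p,q] (with p < q) to q − p. For instance
  ∂fg = g − f.
The 9×27 boundary matrix has rank 8 and Smith normal form diag(1,1,1,1,1,1,1,1).

The boundary map ∂_2: C_2 → C_1 maps a triangle to the signed sum of its edges. For instance
  ∂agi = gi − ai + ag,
  ∂abf = bf − af + ab.
The 27×18 boundary matrix has rank 18 and Smith normal form diag(1,1,1,1,1,1,1,1,1,1,1,1,1,1,1,1,1,2).

Computing H_k = (kernel of ∂_k) / (image of ∂_{k+1}):

  H_0: rank C_0 − rank ∂_1 = 9 − 8 = 1, and the invariant factors of ∂_1 are all 1, so H_0 ≅ Z.

(K is a triangulation of the Klein bottle.)

H_0 = Z.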